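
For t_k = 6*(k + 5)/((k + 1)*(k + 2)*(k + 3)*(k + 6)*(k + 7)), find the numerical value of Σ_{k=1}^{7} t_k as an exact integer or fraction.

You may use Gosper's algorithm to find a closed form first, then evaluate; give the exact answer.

Σ = 29/630

Step 1: r(k) = (k + 1)*(k + 6)**2/((k + 4)*(k + 5)*(k + 8)).
A = k + 1, B = k + 8, C = k**3 + 14*k**2 + 65*k + 100.
Solve (k + 1)·f(k+1) − (k + 7)·f(k) = k**3 + 14*k**2 + 65*k + 100.
Degrees (1,1,3) ⇒ d ≤ 6.
Solving with deg f ≤ 6: f(k) = k*(k + 3)*(k + 4)**2*(k + 5)**2/36.
Then R = B(k−1)f/C = k*(k + 3)*(k + 4)*(k + 7)/36, so s_k = R(k)·t_k = k*(k**2 + 9*k + 20)/(6*(k**3 + 9*k**2 + 20*k + 12)).
Check: Δs_k = 6*(k + 5)/(k**5 + 19*k**4 + 131*k**3 + 401*k**2 + 540*k + 252). ✓
Evaluate s at k=8 and k=1: 52/315 and 5/42; difference 29/630.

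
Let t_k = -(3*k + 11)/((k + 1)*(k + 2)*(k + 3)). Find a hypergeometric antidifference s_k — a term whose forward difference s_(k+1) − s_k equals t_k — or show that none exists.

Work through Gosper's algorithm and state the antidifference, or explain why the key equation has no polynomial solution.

Compute t_(k+1)/t_k: get (k + 1)*(3*k + 14)/((k + 4)*(3*k + 11)).
Gosper form: A/B · C(k+1)/C(k) with A=k + 1, B=k + 4, C=k + 11/3.
Key eq: (k + 1)·f(k+1) = (k + 3)·f(k) + (k + 11/3).
From deg A=1, deg B=1, deg C=1: d=2.
Match coefficients ⇒ f(k) = k*(7*k + 15)/6.
So s_k = (B(k−1)f/C)·t_k = (k*(k + 3)*(7*k + 15)/(2*(3*k + 11)))·t_k = k*(-7*k - 15)/(2*(k + 1)*(k + 2)).
Verify: (-3*k - 11)/(k**3 + 6*k**2 + 11*k + 6) matches t_k.

s_k = k*(-7*k - 15)/(2*(k + 1)*(k + 2))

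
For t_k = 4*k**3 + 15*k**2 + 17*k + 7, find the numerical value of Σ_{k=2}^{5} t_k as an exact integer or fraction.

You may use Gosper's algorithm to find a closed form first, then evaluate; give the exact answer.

Σ = 1972

t_(k+1)/t_k = (4*k**3 + 27*k**2 + 59*k + 43)/(4*k**3 + 15*k**2 + 17*k + 7).
A = 1, B = 1, C = k**3 + 15*k**2/4 + 17*k/4 + 7/4.
Solve (1)·f(k+1) − (1)·f(k) = k**3 + 15*k**2/4 + 17*k/4 + 7/4.
From deg A=0, deg B=0, deg C=3: d=4.
Solving with deg f ≤ 4: f(k) = k*(k**3 + 3*k**2 + 2*k + 1)/4.
So s_k = (B(k−1)f/C)·t_k = (k*(k**3 + 3*k**2 + 2*k + 1)/(4*k**3 + 15*k**2 + 17*k + 7))·t_k = k*(k**3 + 3*k**2 + 2*k + 1).
Check: Δs_k = 4*k**3 + 15*k**2 + 17*k + 7. ✓
Evaluate s at k=6 and k=2: 2022 and 50; difference 1972.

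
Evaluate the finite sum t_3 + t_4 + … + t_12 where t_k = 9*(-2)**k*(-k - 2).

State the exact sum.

Ratio r(k) = 2*(-k - 3)/(k + 2).
A = -2, B = 1, C = k + 2.
Key eq: (-2)·f(k+1) = (1)·f(k) + (k + 2).
deg f ≤ 1 (via 0,0,1).
A polynomial solution: f(k) = -(3*k + 4)/9.
R(k) = B(k−1)·f(k)/C(k) = -(3*k + 4)/(9*(k + 2)); s_k = R·t_k = (-2)**k*(3*k + 4).
Check: Δs_k = 9*(-2)**k*(-k - 2). ✓
Evaluate s at k=13 and k=3: -352256 and -104; difference -352152.

Σ = -352152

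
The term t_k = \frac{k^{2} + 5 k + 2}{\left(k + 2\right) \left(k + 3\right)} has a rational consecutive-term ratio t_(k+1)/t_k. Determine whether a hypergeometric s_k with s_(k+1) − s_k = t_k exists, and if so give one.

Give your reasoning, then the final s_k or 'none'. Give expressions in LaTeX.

Compute t_(k+1)/t_k: get (k + 2)*(5*k + (k + 1)**2 + 7)/((k + 4)*(k**2 + 5*k + 2)).
Normal form (A,B,C) = (k + 2, k + 4, k**2 + 5*k + 2).
Set up (k + 2)·f(k+1) − (k + 3)·f(k) − (k**2 + 5*k + 2) = 0.
From deg A=1, deg B=1, deg C=2: d=2.
Match coefficients ⇒ f(k) = k**2.
Get s_k = R·t_k = k**2/(k + 2) with R(k) = B(k−1)f(k)/C(k) = k**2*(k + 3)/(k**2 + 5*k + 2).
Δs = (k**2 + 5*k + 2)/(k**2 + 5*k + 6), as required.

s_k = \frac{k^{2}}{k + 2}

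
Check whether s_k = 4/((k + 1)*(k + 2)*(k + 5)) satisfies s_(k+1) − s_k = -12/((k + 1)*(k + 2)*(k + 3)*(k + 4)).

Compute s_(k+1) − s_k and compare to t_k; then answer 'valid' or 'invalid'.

s_(k+1) = 4/((k + 2)*(k + 3)*(k + 6))
s_(k+1) − s_k = 4*(-3*k - 13)/(k**5 + 17*k**4 + 107*k**3 + 307*k**2 + 396*k + 180)
(s_(k+1) − s_k) − t_k = 8*(4*k + 19)/(k**6 + 21*k**5 + 175*k**4 + 735*k**3 + 1624*k**2 + 1764*k + 720)

Invalid: residual 8*(4*k + 19)/(k**6 + 21*k**5 + 175*k**4 + 735*k**3 + 1624*k**2 + 1764*k + 720) ≠ 0.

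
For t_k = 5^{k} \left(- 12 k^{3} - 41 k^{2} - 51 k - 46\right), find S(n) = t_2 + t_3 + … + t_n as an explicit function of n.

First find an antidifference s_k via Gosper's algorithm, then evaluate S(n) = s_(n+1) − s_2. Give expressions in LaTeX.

t_(k+1)/t_k = 5*(12*k**3 + 77*k**2 + 169*k + 150)/(12*k**3 + 41*k**2 + 51*k + 46).
So A=5 and B=1, with C=k**3 + 41*k**2/12 + 17*k/4 + 23/6.
Key eq: (5)·f(k+1) = (1)·f(k) + (k**3 + 41*k**2/12 + 17*k/4 + 23/6).
Bound: deg f ≤ 3.
Solving with deg f ≤ 3: f(k) = (3*k + 2)*(k**2 - k + 2)/12.
Certificate R = B(k−1)f/C = (3*k + 2)*(k**2 - k + 2)/(12*k**3 + 41*k**2 + 51*k + 46) gives s_k = 5**k*(-3*k**3 + k**2 - 4*k - 4).
Check: Δs_k = 5**k*(-12*k**3 - 41*k**2 - 51*k - 46). ✓
s_(n+1) = 5**(n + 1)*(-3*n**3 - 8*n**2 - 11*n - 10) and s_(2) = -800, so S(n) = -15*5**n*n**3 - 40*5**n*n**2 - 55*5**n*n - 50*5**n + 800.

S(n) = - 15 \cdot 5^{n} n^{3} - 40 \cdot 5^{n} n^{2} - 55 \cdot 5^{n} n - 50 \cdot 5^{n} + 800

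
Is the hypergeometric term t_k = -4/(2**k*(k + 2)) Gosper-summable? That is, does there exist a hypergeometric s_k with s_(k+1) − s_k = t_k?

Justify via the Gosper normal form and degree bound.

The ratio is (k + 2)/(2*(k + 3)).
So A=k/2 + 1 and B=k + 3, with C=1.
f must satisfy (k/2 + 1)·f(k+1) − (k + 2)·f(k) = 1.
deg f ≤ -1 (via 1,1,0).
d = -1 < 0 ⇒ no nonzero polynomial f; not summable.

No; the degree bound rules out any f.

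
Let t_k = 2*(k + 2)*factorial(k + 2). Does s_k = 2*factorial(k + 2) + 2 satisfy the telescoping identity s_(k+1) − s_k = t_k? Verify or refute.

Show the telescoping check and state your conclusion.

valid (s_(k+1) − s_k reduces to t_k)

s_(k+1) = 2*factorial(k + 3) + 2
s_(k+1) − s_k = 2*(k + 2)*factorial(k + 2)
(s_(k+1) − s_k) − t_k = 0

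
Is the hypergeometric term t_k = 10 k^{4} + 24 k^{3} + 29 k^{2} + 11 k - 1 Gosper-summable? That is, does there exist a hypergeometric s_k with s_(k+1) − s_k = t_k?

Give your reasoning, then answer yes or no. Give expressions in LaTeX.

t_(k+1)/t_k = (10*k**4 + 64*k**3 + 161*k**2 + 181*k + 73)/(10*k**4 + 24*k**3 + 29*k**2 + 11*k - 1).
Take A(k)=1, B(k)=1, C(k)=k**4 + 12*k**3/5 + 29*k**2/10 + 11*k/10 - 1/10.
Set up (1)·f(k+1) − (1)·f(k) − (k**4 + 12*k**3/5 + 29*k**2/10 + 11*k/10 - 1/10) = 0.
deg f ≤ 5 (via 0,0,4).
Solving with deg f ≤ 5: f(k) = k*(2*k**4 + k**3 + k**2 - 3*k - 2)/10.
R(k) = B(k−1)·f(k)/C(k) = k*(2*k**4 + k**3 + k**2 - 3*k - 2)/(10*k**4 + 24*k**3 + 29*k**2 + 11*k - 1); s_k = R·t_k = k*(2*k**4 + k**3 + k**2 - 3*k - 2).
Verify: 10*k**4 + 24*k**3 + 29*k**2 + 11*k - 1 matches t_k.

Yes. s_k = k \left(2 k^{4} + k^{3} + k^{2} - 3 k - 2\right).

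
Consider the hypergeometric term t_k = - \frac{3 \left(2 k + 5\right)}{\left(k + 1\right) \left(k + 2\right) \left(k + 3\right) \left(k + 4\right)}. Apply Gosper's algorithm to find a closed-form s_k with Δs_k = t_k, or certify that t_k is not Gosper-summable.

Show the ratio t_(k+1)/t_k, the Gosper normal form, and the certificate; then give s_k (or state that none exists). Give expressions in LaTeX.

s_k = \frac{k \left(- k - 4\right)}{k^{2} + 4 k + 3}

Compute t_(k+1)/t_k: get (k + 1)*(2*k + 7)/((k + 5)*(2*k + 5)).
Factor: A=k + 1; B=k + 5; C=k + 5/2.
Need (k + 1)·f(k+1) − (k + 4)·f(k) = k + 5/2.
d = 3 from the (1,1,1) case.
Match coefficients ⇒ f(k) = k*(k + 2)*(k + 4)/6.
Get s_k = R·t_k = k*(-k - 4)/(k**2 + 4*k + 3) with R(k) = B(k−1)f(k)/C(k) = k*(k + 2)*(k + 4)**2/(3*(2*k + 5)).
s_(k+1) − s_k = 3*(-2*k - 5)/(k**4 + 10*k**3 + 35*k**2 + 50*k + 24) = t_k.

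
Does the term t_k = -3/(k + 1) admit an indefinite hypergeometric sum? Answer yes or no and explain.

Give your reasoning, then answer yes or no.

r(k) = (k + 1)/(k + 2) after simplifying.
Take A(k)=k + 1, B(k)=k + 2, C(k)=1.
Solve (k + 1)·f(k+1) − (k + 1)·f(k) = 1.
d = 0 from the (1,1,0) case.
Generic f = c0 gives residual -1; -1 = 0 cannot hold, so t_k is not Gosper-summable.

No — t_k has no hypergeometric antidifference.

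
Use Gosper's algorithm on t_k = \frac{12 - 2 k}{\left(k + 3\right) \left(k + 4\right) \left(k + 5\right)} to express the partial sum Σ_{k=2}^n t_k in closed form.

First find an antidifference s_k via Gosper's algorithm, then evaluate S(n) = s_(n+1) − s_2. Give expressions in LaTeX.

r(k) = (k - 5)*(k + 3)/((k - 6)*(k + 6)) after simplifying.
Normal form (A,B,C) = (k + 3, k + 6, k - 6).
Set up (k + 3)·f(k+1) − (k + 5)·f(k) − (k - 6) = 0.
Degrees (1,1,1) ⇒ d ≤ 2.
Solve for f: f(k) = -k*(k + 15)/8 (degree 2 ≤ 2).
R(k) = B(k−1)·f(k)/C(k) = -k*(k + 5)*(k + 15)/(8*(k - 6)); s_k = R·t_k = k*(k + 15)/(4*(k + 3)*(k + 4)).
Verify: 2*(6 - k)/(k**3 + 12*k**2 + 47*k + 60) matches t_k.
Σ_(k=2)^n t_k = s_(n+1) − s_(2) = ((n**2 + 17*n + 16)/(4*(n**2 + 9*n + 20))) − (17/60), i.e. (-n**2 + 51*n - 50)/(30*(n**2 + 9*n + 20)).

S(n) = \frac{- n^{2} + 51 n - 50}{30 \left(n^{2} + 9 n + 20\right)}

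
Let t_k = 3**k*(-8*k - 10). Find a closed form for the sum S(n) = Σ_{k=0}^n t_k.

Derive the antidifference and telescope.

S(n) = -12*3**n*n - 9*3**n - 1

Step 1: r(k) = 3*(4*k + 9)/(4*k + 5).
So A=3 and B=1, with C=k + 5/4.
Set up (3)·f(k+1) − (1)·f(k) − (k + 5/4) = 0.
Degrees (0,0,1) ⇒ d ≤ 1.
Solve for f: f(k) = (4*k - 1)/8 (degree 1 ≤ 1).
Certificate R = B(k−1)f/C = (4*k - 1)/(2*(4*k + 5)) gives s_k = 3**k*(1 - 4*k).
Verify: 3**k*(-8*k - 10) matches t_k.
Telescope: S(n) = s_(n+1) − s_(0) = 3**(n + 1)*(-4*n - 3) − (1) = -12*3**n*n - 9*3**n - 1.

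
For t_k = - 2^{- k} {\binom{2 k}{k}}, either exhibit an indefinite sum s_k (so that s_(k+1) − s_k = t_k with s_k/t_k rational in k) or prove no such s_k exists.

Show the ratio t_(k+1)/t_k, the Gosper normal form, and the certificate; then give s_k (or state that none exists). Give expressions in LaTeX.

none — t_k is not Gosper-summable

The ratio is (2*k + 1)/(k + 1).
Gosper form: A/B · C(k+1)/C(k) with A=2*k + 1, B=k + 1, C=1.
Set up (2*k + 1)·f(k+1) − (k)·f(k) − (1) = 0.
Bound: deg f ≤ -1.
deg f ≤ -1 is impossible — no certificate.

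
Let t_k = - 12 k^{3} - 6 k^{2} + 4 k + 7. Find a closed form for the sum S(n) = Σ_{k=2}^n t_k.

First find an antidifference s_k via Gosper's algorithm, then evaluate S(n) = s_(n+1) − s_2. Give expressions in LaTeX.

t_(k+1)/t_k = (12*k**3 + 42*k**2 + 44*k + 7)/(12*k**3 + 6*k**2 - 4*k - 7).
A = 1, B = 1, C = k**3 + k**2/2 - k/3 - 7/12.
f must satisfy (1)·f(k+1) − (1)·f(k) = k**3 + k**2/2 - k/3 - 7/12.
Bound: deg f ≤ 4.
Solving with deg f ≤ 4: f(k) = k*(k - 2)*(3*k**2 + 2*k + 2)/12.
Certificate R = B(k−1)f/C = k*(k - 2)*(3*k**2 + 2*k + 2)/(12*k**3 + 6*k**2 - 4*k - 7) gives s_k = k*(-3*k**3 + 4*k**2 + 2*k + 4).
Δs = -12*k**3 - 6*k**2 + 4*k + 7, as required.
s_(n+1) = -3*n**4 - 8*n**3 - 4*n**2 + 8*n + 7 and s_(2) = 0, so S(n) = -3*n**4 - 8*n**3 - 4*n**2 + 8*n + 7.

S(n) = - 3 n^{4} - 8 n^{3} - 4 n^{2} + 8 n + 7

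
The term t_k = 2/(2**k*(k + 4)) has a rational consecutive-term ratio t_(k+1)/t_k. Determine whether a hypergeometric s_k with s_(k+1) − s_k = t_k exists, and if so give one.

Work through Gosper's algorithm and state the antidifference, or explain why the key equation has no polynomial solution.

t_(k+1)/t_k = (k + 4)/(2*(k + 5)).
A = k/2 + 2, B = k + 5, C = 1.
f must satisfy (k/2 + 2)·f(k+1) − (k + 4)·f(k) = 1.
deg f ≤ -1 (via 1,1,0).
d = -1 < 0 ⇒ no nonzero polynomial f; not summable.

no hypergeometric antidifference exists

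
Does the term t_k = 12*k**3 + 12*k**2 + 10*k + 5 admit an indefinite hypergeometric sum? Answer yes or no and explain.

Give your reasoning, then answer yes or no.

Yes. s_k = k*(3*k**3 - 2*k**2 + 2*k + 2).

The ratio is (12*k**3 + 48*k**2 + 70*k + 39)/(12*k**3 + 12*k**2 + 10*k + 5).
Normal form (A,B,C) = (1, 1, k**3 + k**2 + 5*k/6 + 5/12).
f must satisfy (1)·f(k+1) − (1)·f(k) = k**3 + k**2 + 5*k/6 + 5/12.
Bound: deg f ≤ 4.
Solving with deg f ≤ 4: f(k) = k*(3*k**3 - 2*k**2 + 2*k + 2)/12.
So s_k = (B(k−1)f/C)·t_k = (k*(3*k**3 - 2*k**2 + 2*k + 2)/(12*k**3 + 12*k**2 + 10*k + 5))·t_k = k*(3*k**3 - 2*k**2 + 2*k + 2).
Δs = 12*k**3 + 12*k**2 + 10*k + 5, as required.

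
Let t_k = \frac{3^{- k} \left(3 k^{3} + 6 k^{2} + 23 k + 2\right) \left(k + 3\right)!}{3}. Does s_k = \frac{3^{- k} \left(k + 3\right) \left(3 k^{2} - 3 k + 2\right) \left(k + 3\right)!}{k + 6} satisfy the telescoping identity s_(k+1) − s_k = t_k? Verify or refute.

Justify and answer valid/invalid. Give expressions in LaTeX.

Invalid: residual - \frac{3^{- k} \left(3 k^{4} + 24 k^{3} + 50 k^{2} + 149 k + 6\right) \left(k + 3\right)!}{\left(k + 6\right) \left(k + 7\right)} ≠ 0.

s_(k+1) = (k + 4)*(3*k**2 + 3*k + 2)*factorial(k + 4)/(3*3**k*(k + 7))
s_(k+1) − s_k = (3*k**5 + 36*k**4 + 155*k**3 + 403*k**2 + 545*k + 66)*factorial(k + 3)/(3*3**k*(k + 6)*(k + 7))
(s_(k+1) − s_k) − t_k = -(3*k**4 + 24*k**3 + 50*k**2 + 149*k + 6)*factorial(k + 3)/(3**k*(k + 6)*(k + 7))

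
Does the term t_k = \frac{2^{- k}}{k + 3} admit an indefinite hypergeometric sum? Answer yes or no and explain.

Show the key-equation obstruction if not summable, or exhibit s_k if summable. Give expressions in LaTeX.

Ratio r(k) = (k + 3)/(2*(k + 4)).
Take A(k)=k/2 + 3/2, B(k)=k + 4, C(k)=1.
Key eq: (k/2 + 3/2)·f(k+1) = (k + 3)·f(k) + (1).
From deg A=1, deg B=1, deg C=0: d=-1.
d = -1 < 0 ⇒ no nonzero polynomial f; not summable.

No — t_k has no hypergeometric antidifference.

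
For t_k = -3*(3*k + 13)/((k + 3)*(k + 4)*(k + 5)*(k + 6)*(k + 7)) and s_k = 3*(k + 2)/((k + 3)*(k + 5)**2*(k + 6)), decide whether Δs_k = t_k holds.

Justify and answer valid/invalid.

Invalid: residual 9*(4*k**2 + 39*k + 93)/(k**7 + 36*k**6 + 550*k**5 + 4620*k**4 + 23029*k**3 + 68064*k**2 + 110340*k + 75600) ≠ 0.

s_(k+1) = 3*(k + 3)/((k + 4)*(k + 6)**2*(k + 7))
s_(k+1) − s_k = 3*(-(k + 2)*(k + 4)*(k + 6)*(k + 7) + (k + 3)**2*(k + 5)**2)/((k + 3)*(k + 4)*(k + 5)**2*(k + 6)**2*(k + 7))
(s_(k+1) − s_k) − t_k = 9*(4*k**2 + 39*k + 93)/(k**7 + 36*k**6 + 550*k**5 + 4620*k**4 + 23029*k**3 + 68064*k**2 + 110340*k + 75600)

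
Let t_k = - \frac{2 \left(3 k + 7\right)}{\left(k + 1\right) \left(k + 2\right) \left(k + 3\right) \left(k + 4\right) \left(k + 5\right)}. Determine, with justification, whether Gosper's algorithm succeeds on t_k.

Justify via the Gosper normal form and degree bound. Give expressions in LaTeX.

Yes. s_k = \frac{k \left(- k^{2} - 8 k - 19\right)}{6 \left(k^{3} + 8 k^{2} + 19 k + 12\right)}.

Compute t_(k+1)/t_k: get (k + 1)*(3*k + 10)/((k + 6)*(3*k + 7)).
Take A(k)=k + 1, B(k)=k + 6, C(k)=k + 7/3.
Solve (k + 1)·f(k+1) − (k + 5)·f(k) = k + 7/3.
deg f ≤ 4 (via 1,1,1).
Match coefficients ⇒ f(k) = k*(k + 2)*(k**2 + 8*k + 19)/36.
So s_k = (B(k−1)f/C)·t_k = (k*(k + 2)*(k + 5)*(k**2 + 8*k + 19)/(12*(3*k + 7)))·t_k = k*(-k**2 - 8*k - 19)/(6*(k**3 + 8*k**2 + 19*k + 12)).
Verify: 2*(-3*k - 7)/(k**5 + 15*k**4 + 85*k**3 + 225*k**2 + 274*k + 120) matches t_k.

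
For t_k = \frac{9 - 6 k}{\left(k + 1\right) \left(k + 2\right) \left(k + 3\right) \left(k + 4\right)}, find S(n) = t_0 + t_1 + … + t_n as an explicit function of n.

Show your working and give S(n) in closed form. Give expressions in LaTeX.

r(k) = (k + 1)*(2*k - 1)/((k + 5)*(2*k - 3)) after simplifying.
Factor: A=k + 1; B=k + 5; C=k - 3/2.
Solve (k + 1)·f(k+1) − (k + 4)·f(k) = k - 3/2.
Bound: deg f ≤ 3.
Coefficient equations give f(k) = -k*(k**2 + 6*k + 20)/18.
R(k) = B(k−1)·f(k)/C(k) = -k*(k + 4)*(k**2 + 6*k + 20)/(9*(2*k - 3)); s_k = R·t_k = k*(k**2 + 6*k + 20)/(3*(k + 1)*(k + 2)*(k + 3)).
Verify: 3*(3 - 2*k)/(k**4 + 10*k**3 + 35*k**2 + 50*k + 24) matches t_k.
s_(n+1) = (n**3 + 9*n**2 + 35*n + 27)/(3*(n**3 + 9*n**2 + 26*n + 24)) and s_(0) = 0, so S(n) = (n**3 + 9*n**2 + 35*n + 27)/(3*(n**3 + 9*n**2 + 26*n + 24)).

S(n) = \frac{n^{3} + 9 n^{2} + 35 n + 27}{3 \left(n^{3} + 9 n^{2} + 26 n + 24\right)}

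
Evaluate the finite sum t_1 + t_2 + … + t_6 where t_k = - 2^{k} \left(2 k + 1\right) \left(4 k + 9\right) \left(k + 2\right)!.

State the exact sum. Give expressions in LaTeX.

Compute t_(k+1)/t_k: get 2*(k + 3)*(2*k + 3)*(4*k + 13)/((2*k + 1)*(4*k + 9)).
So A=2*k + 6 and B=1, with C=k**2 + 11*k/4 + 9/8.
Set up (2*k + 6)·f(k+1) − (1)·f(k) − (k**2 + 11*k/4 + 9/8) = 0.
deg f ≤ 1 (via 1,0,2).
A polynomial solution: f(k) = (4*k - 3)/8.
Get s_k = R·t_k = -2**k*(4*k - 3)*factorial(k + 2) with R(k) = B(k−1)f(k)/C(k) = (4*k - 3)/((2*k + 1)*(4*k + 9)).
s_(k+1) − s_k = -2**k*(2*k + 1)*(4*k + 9)*factorial(k + 2) = t_k.
Telescoping: Σ = s_(7) − s_(1) = -1161216000 − (-12) = -1161215988.

Σ = -1161215988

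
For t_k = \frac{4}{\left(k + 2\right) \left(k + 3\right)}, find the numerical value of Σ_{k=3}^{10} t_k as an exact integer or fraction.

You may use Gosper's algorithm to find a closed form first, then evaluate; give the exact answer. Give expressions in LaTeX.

t_(k+1)/t_k = (k + 2)/(k + 4).
A = k + 2, B = k + 4, C = 1.
f must satisfy (k + 2)·f(k+1) − (k + 3)·f(k) = 1.
Degrees (1,1,0) ⇒ d ≤ 1.
A polynomial solution: f(k) = k/2.
Then R = B(k−1)f/C = k*(k + 3)/2, so s_k = R(k)·t_k = 2*k/(k + 2).
Check: Δs_k = 4/(k**2 + 5*k + 6). ✓
Sum = s_(11) − s_(3); s_(11) = 22/13, s_(3) = 6/5 ⇒ 32/65.

Σ = 32/65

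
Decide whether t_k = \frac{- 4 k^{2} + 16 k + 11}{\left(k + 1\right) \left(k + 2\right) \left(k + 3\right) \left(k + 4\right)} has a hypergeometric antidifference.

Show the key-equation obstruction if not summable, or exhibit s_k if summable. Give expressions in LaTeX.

Compute t_(k+1)/t_k: get (k + 1)*(16*k - 4*(k + 1)**2 + 27)/((k + 5)*(-4*k**2 + 16*k + 11)).
Factor: A=k + 1; B=k + 5; C=k**2 - 4*k - 11/4.
f must satisfy (k + 1)·f(k+1) − (k + 4)·f(k) = k**2 - 4*k - 11/4.
Degrees (1,1,2) ⇒ d ≤ 3.
Coefficient equations give f(k) = -k*(k**2 + 14*k + 7)/8.
Get s_k = R·t_k = k*(k**2 + 14*k + 7)/(2*(k + 1)*(k + 2)*(k + 3)) with R(k) = B(k−1)f(k)/C(k) = -k*(k + 4)*(k**2 + 14*k + 7)/(2*(4*k**2 - 16*k - 11)).
Verify: (-4*k**2 + 16*k + 11)/(k**4 + 10*k**3 + 35*k**2 + 50*k + 24) matches t_k.

Yes. s_k = \frac{k \left(k^{2} + 14 k + 7\right)}{2 \left(k + 1\right) \left(k + 2\right) \left(k + 3\right)}.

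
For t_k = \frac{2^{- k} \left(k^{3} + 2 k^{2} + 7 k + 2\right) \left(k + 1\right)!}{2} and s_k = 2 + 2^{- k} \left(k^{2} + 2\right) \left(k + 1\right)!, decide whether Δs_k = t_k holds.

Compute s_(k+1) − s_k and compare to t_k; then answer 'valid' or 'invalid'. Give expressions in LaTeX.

s_(k+1) = 2**(-k - 1)*((k + 1)**2 + 2)*factorial(k + 2) + 2
s_(k+1) − s_k = (k**3 + 2*k**2 + 7*k + 2)*factorial(k + 1)/(2*2**k)
(s_(k+1) − s_k) − t_k = 0

Valid — Δs_k = t_k.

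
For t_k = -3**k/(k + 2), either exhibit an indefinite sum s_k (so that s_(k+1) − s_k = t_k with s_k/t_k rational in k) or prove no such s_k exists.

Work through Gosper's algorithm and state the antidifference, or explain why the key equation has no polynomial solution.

none — t_k is not Gosper-summable

Compute t_(k+1)/t_k: get 3*(k + 2)/(k + 3).
Normal form (A,B,C) = (3*k + 6, k + 3, 1).
Solve (3*k + 6)·f(k+1) − (k + 2)·f(k) = 1.
deg f ≤ -1 (via 1,1,0).
deg f ≤ -1 is impossible — no certificate.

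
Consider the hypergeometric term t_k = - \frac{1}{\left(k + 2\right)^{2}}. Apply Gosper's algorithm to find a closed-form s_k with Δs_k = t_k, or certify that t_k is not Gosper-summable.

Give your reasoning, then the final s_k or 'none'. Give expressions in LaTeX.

The ratio is (k + 2)**2/(k + 3)**2.
So A=k**2 + 4*k + 4 and B=k**2 + 6*k + 9, with C=1.
Solve (k**2 + 4*k + 4)·f(k+1) − (k**2 + 4*k + 4)·f(k) = 1.
d = 0 from the (2,2,0) case.
Generic f = c0 gives residual -1; -1 = 0 cannot hold, so t_k is not Gosper-summable.

no hypergeometric antidifference exists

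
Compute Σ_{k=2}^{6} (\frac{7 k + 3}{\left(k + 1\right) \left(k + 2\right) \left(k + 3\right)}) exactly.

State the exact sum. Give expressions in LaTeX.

The ratio is (k + 1)*(7*k + 10)/((k + 4)*(7*k + 3)).
Take A(k)=k + 1, B(k)=k + 4, C(k)=k + 3/7.
f must satisfy (k + 1)·f(k+1) − (k + 3)·f(k) = k + 3/7.
deg f ≤ 2 (via 1,1,1).
A polynomial solution: f(k) = k*(5*k + 1)/14.
So s_k = (B(k−1)f/C)·t_k = (k*(k + 3)*(5*k + 1)/(2*(7*k + 3)))·t_k = k*(5*k + 1)/(2*(k + 1)*(k + 2)).
Verify: (7*k + 3)/(k**3 + 6*k**2 + 11*k + 6) matches t_k.
Telescoping: Σ = s_(7) − s_(2) = 7/4 − (11/12) = 5/6.

Σ = 5/6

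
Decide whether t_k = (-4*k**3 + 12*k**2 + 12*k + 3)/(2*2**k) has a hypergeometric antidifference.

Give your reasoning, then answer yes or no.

Step 1: r(k) = (4*k**3 - 24*k - 23)/(2*(4*k**3 - 12*k**2 - 12*k - 3)).
Gosper form: A/B · C(k+1)/C(k) with A=1/2, B=1, C=k**3 - 3*k**2 - 3*k - 3/4.
Need (1/2)·f(k+1) − (1)·f(k) = k**3 - 3*k**2 - 3*k - 3/4.
deg f ≤ 3 (via 0,0,3).
Coefficient equations give f(k) = -(4*k**3 + 1)/2.
Get s_k = R·t_k = (4*k**3 + 1)/2**k with R(k) = B(k−1)f(k)/C(k) = -2*(4*k**3 + 1)/(4*k**3 - 12*k**2 - 12*k - 3).
Check: Δs_k = (-8*k**3 + 4*(k + 1)**3 - 1)/(2*2**k). ✓

Yes. s_k = (4*k**3 + 1)/2**k.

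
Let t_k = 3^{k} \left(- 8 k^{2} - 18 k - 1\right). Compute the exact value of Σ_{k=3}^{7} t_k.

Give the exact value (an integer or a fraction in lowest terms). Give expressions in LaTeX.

t_(k+1)/t_k = 3*(8*k**2 + 34*k + 27)/(8*k**2 + 18*k + 1).
Factor: A=3; B=1; C=k**2 + 9*k/4 + 1/8.
f must satisfy (3)·f(k+1) − (1)·f(k) = k**2 + 9*k/4 + 1/8.
deg f ≤ 2 (via 0,0,2).
Solving with deg f ≤ 2: f(k) = (k - 1)*(4*k + 1)/8.
So s_k = (B(k−1)f/C)·t_k = ((k - 1)*(4*k + 1)/(8*k**2 + 18*k + 1))·t_k = 3**k*(-4*k**2 + 3*k + 1).
Verify: 3**k*(-8*k**2 - 18*k - 1) matches t_k.
Σ_(k=3)^(7) t_k = s_(8) − s_(3) = -1515591 − (-702) = -1514889.

Σ = -1514889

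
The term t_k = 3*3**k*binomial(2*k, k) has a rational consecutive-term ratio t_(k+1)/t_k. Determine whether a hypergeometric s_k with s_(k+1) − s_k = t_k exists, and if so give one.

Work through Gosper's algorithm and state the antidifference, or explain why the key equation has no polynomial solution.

no hypergeometric antidifference exists

Compute t_(k+1)/t_k: get 6*(2*k + 1)/(k + 1).
Gosper form: A/B · C(k+1)/C(k) with A=12*k + 6, B=k + 1, C=1.
Set up (12*k + 6)·f(k+1) − (k)·f(k) − (1) = 0.
deg f ≤ -1 (via 1,1,0).
deg f ≤ -1 is impossible — no certificate.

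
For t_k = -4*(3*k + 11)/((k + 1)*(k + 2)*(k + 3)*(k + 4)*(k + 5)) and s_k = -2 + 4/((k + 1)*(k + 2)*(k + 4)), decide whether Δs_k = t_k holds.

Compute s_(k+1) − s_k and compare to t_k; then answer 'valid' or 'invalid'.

s_(k+1) = -2 + 4/((k + 2)*(k + 3)*(k + 5))
s_(k+1) − s_k = 4*(-3*k - 11)/(k**5 + 15*k**4 + 85*k**3 + 225*k**2 + 274*k + 120)
(s_(k+1) − s_k) − t_k = 0

valid; difference matches t_k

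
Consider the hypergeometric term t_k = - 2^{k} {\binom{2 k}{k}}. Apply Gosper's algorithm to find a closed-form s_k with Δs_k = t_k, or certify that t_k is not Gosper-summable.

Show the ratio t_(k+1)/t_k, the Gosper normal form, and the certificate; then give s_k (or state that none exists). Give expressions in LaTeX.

The ratio is 4*(2*k + 1)/(k + 1).
Factor: A=8*k + 4; B=k + 1; C=1.
Solve (8*k + 4)·f(k+1) − (k)·f(k) = 1.
d = -1 from the (1,1,0) case.
deg f ≤ -1 is impossible — no certificate.

none (Gosper's algorithm certifies no s_k)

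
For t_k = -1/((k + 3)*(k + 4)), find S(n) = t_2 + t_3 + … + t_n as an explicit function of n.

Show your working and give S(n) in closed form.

S(n) = (1 - n)/(5*(n + 4))

r(k) = (k + 3)/(k + 5) after simplifying.
Gosper form: A/B · C(k+1)/C(k) with A=k + 3, B=k + 5, C=1.
Set up (k + 3)·f(k+1) − (k + 4)·f(k) − (1) = 0.
Degrees (1,1,0) ⇒ d ≤ 1.
Solve for f: f(k) = k/3 (degree 1 ≤ 1).
So s_k = (B(k−1)f/C)·t_k = (k*(k + 4)/3)·t_k = -k/(3*k + 9).
Δs = -1/(k**2 + 7*k + 12), as required.
Σ_(k=2)^n t_k = s_(n+1) − s_(2) = ((-n - 1)/(3*(n + 4))) − (-2/15), i.e. (1 - n)/(5*(n + 4)).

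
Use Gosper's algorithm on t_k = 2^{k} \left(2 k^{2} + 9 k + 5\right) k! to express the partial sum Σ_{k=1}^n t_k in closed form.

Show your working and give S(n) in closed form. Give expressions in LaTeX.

S(n) = 2 \cdot 2^{n} n^{2} n! + 10 \cdot 2^{n} n n! + 8 \cdot 2^{n} n! - 8

r(k) = 2*(2*k**3 + 15*k**2 + 29*k + 16)/(2*k**2 + 9*k + 5) after simplifying.
Normal form (A,B,C) = (2*k + 2, 1, k**2 + 9*k/2 + 5/2).
Key eq: (2*k + 2)·f(k+1) = (1)·f(k) + (k**2 + 9*k/2 + 5/2).
Bound: deg f ≤ 1.
Match coefficients ⇒ f(k) = (k + 3)/2.
Certificate R = B(k−1)f/C = (k + 3)/(2*k**2 + 9*k + 5) gives s_k = 2**k*(k + 3)*factorial(k).
Δs = 2**k*(2*k**2 + 9*k + 5)*factorial(k), as required.
Σ_(k=1)^n t_k = s_(n+1) − s_(1) = (2**(n + 1)*(n + 4)*factorial(n + 1)) − (8), i.e. 2*2**n*n**2*factorial(n) + 10*2**n*n*factorial(n) + 8*2**n*factorial(n) - 8.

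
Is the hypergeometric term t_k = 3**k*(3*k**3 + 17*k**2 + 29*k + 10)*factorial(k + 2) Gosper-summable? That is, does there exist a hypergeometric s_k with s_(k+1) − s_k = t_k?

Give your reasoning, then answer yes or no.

Step 1: r(k) = 3*(3*k**4 + 35*k**3 + 150*k**2 + 275*k + 177)/(3*k**3 + 17*k**2 + 29*k + 10).
Factor: A=3*k + 9; B=1; C=k**3 + 17*k**2/3 + 29*k/3 + 10/3.
Set up (3*k + 9)·f(k+1) − (1)·f(k) − (k**3 + 17*k**2/3 + 29*k/3 + 10/3) = 0.
deg f ≤ 2 (via 1,0,3).
Solving with deg f ≤ 2: f(k) = (k**2 + k - 1)/3.
Certificate R = B(k−1)f/C = (k**2 + k - 1)/(3*k**3 + 17*k**2 + 29*k + 10) gives s_k = 3**k*(k**2 + k - 1)*factorial(k + 2).
s_(k+1) − s_k = 3**k*(3*k**3 + 17*k**2 + 29*k + 10)*factorial(k + 2) = t_k.

Yes. s_k = 3**k*(k**2 + k - 1)*factorial(k + 2).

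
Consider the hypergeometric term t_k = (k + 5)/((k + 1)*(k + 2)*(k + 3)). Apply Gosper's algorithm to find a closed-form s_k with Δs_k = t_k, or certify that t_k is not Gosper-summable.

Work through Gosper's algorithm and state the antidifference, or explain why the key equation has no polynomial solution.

Compute t_(k+1)/t_k: get (k + 1)*(k + 6)/((k + 4)*(k + 5)).
Gosper form: A/B · C(k+1)/C(k) with A=k + 1, B=k + 4, C=k + 5.
Set up (k + 1)·f(k+1) − (k + 3)·f(k) − (k + 5) = 0.
Bound: deg f ≤ 2.
A polynomial solution: f(k) = k*(3*k + 7)/2.
Certificate R = B(k−1)f/C = k*(k + 3)*(3*k + 7)/(2*(k + 5)) gives s_k = k*(3*k + 7)/(2*(k + 1)*(k + 2)).
s_(k+1) − s_k = (k + 5)/(k**3 + 6*k**2 + 11*k + 6) = t_k.

s_k = k*(3*k + 7)/(2*(k + 1)*(k + 2))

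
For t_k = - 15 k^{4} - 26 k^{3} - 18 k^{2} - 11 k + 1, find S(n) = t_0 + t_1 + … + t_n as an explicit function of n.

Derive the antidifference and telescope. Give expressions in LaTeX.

S(n) = - 3 n^{5} - 14 n^{4} - 24 n^{3} - 21 n^{2} - 7 n + 1

Step 1: r(k) = (15*k**4 + 86*k**3 + 186*k**2 + 185*k + 69)/(15*k**4 + 26*k**3 + 18*k**2 + 11*k - 1).
Gosper form: A/B · C(k+1)/C(k) with A=1, B=1, C=k**4 + 26*k**3/15 + 6*k**2/5 + 11*k/15 - 1/15.
Solve (1)·f(k+1) − (1)·f(k) = k**4 + 26*k**3/15 + 6*k**2/5 + 11*k/15 - 1/15.
Bound: deg f ≤ 5.
A polynomial solution: f(k) = k*(3*k**4 - k**3 - 2*k**2 + 3*k - 4)/15.
So s_k = (B(k−1)f/C)·t_k = (k*(3*k**4 - k**3 - 2*k**2 + 3*k - 4)/(15*k**4 + 26*k**3 + 18*k**2 + 11*k - 1))·t_k = k*(-3*k**4 + k**3 + 2*k**2 - 3*k + 4).
s_(k+1) − s_k = -15*k**4 - 26*k**3 - 18*k**2 - 11*k + 1 = t_k.
Σ_(k=0)^n t_k = s_(n+1) − s_(0) = (-3*n**5 - 14*n**4 - 24*n**3 - 21*n**2 - 7*n + 1) − (0), i.e. -3*n**5 - 14*n**4 - 24*n**3 - 21*n**2 - 7*n + 1.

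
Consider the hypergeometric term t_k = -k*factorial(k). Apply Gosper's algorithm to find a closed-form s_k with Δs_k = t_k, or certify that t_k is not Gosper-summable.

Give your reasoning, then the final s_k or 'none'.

r(k) = (k + 1)**2/k after simplifying.
Factor: A=k + 1; B=1; C=k.
Key eq: (k + 1)·f(k+1) = (1)·f(k) + (k).
deg f ≤ 0 (via 1,0,1).
Solving with deg f ≤ 0: f(k) = 1.
Get s_k = R·t_k = -factorial(k) with R(k) = B(k−1)f(k)/C(k) = 1/k.
Check: Δs_k = -k*factorial(k). ✓

s_k = -factorial(k)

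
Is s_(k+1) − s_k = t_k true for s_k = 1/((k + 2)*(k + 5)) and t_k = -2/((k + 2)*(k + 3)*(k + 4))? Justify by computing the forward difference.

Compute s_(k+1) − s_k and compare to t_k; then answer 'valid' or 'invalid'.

s_(k+1) = 1/((k + 3)*(k + 6))
s_(k+1) − s_k = 2*(-k - 4)/(k**4 + 16*k**3 + 91*k**2 + 216*k + 180)
(s_(k+1) − s_k) − t_k = 2*(3*k + 14)/(k**5 + 20*k**4 + 155*k**3 + 580*k**2 + 1044*k + 720)

Invalid: residual 2*(3*k + 14)/(k**5 + 20*k**4 + 155*k**3 + 580*k**2 + 1044*k + 720) ≠ 0.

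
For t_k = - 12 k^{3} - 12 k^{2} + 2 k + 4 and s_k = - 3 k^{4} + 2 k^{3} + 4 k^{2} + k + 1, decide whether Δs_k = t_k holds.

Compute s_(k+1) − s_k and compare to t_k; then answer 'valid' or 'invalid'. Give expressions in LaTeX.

s_(k+1) = -3*k**4 - 10*k**3 - 8*k**2 + 3*k + 5
s_(k+1) − s_k = -12*k**3 - 12*k**2 + 2*k + 4
(s_(k+1) − s_k) − t_k = 0

Valid — Δs_k = t_k.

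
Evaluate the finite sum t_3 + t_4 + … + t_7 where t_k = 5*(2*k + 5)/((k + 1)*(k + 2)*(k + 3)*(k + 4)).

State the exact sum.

Compute t_(k+1)/t_k: get (k + 1)*(2*k + 7)/((k + 5)*(2*k + 5)).
Take A(k)=k + 1, B(k)=k + 5, C(k)=k + 5/2.
f must satisfy (k + 1)·f(k+1) − (k + 4)·f(k) = k + 5/2.
From deg A=1, deg B=1, deg C=1: d=3.
A polynomial solution: f(k) = k*(k + 2)*(k + 4)/6.
R(k) = B(k−1)·f(k)/C(k) = k*(k + 2)*(k + 4)**2/(3*(2*k + 5)); s_k = R·t_k = 5*k*(k + 4)/(3*(k**2 + 4*k + 3)).
s_(k+1) − s_k = 5*(2*k + 5)/(k**4 + 10*k**3 + 35*k**2 + 50*k + 24) = t_k.
Σ_(k=3)^(7) t_k = s_(8) − s_(3) = 160/99 − (35/24) = 125/792.

Σ = 125/792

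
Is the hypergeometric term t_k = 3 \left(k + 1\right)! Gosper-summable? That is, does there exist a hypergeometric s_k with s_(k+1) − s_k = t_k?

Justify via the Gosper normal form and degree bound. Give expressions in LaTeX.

No. Not Gosper-summable.

The ratio is k + 2.
Factor: A=k + 2; B=1; C=1.
Need (k + 2)·f(k+1) − (1)·f(k) = 1.
Degrees (1,0,0) ⇒ d ≤ -1.
Bound -1 < 0, so the key equation has no polynomial solution.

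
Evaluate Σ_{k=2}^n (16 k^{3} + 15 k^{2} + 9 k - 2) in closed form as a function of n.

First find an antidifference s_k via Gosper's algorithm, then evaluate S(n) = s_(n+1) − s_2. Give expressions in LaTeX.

Ratio r(k) = (16*k**3 + 63*k**2 + 87*k + 38)/(16*k**3 + 15*k**2 + 9*k - 2).
Normal form (A,B,C) = (1, 1, k**3 + 15*k**2/16 + 9*k/16 - 1/8).
f must satisfy (1)·f(k+1) − (1)·f(k) = k**3 + 15*k**2/16 + 9*k/16 - 1/8.
Bound: deg f ≤ 4.
Solving with deg f ≤ 4: f(k) = k*(4*k**3 - 3*k**2 + k - 4)/16.
Get s_k = R·t_k = k*(4*k**3 - 3*k**2 + k - 4) with R(k) = B(k−1)f(k)/C(k) = k*(4*k**3 - 3*k**2 + k - 4)/(16*k**3 + 15*k**2 + 9*k - 2).
Verify: 16*k**3 + 15*k**2 + 9*k - 2 matches t_k.
Evaluate: s_(n+1) = 4*n**4 + 13*n**3 + 16*n**2 + 5*n - 2; subtract s_(2) = 36 ⇒ S(n) = 4*n**4 + 13*n**3 + 16*n**2 + 5*n - 38.

S(n) = 4 n^{4} + 13 n^{3} + 16 n^{2} + 5 n - 38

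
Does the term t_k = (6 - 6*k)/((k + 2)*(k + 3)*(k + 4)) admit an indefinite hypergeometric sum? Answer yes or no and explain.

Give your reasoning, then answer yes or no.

Ratio r(k) = k*(k + 2)/((k - 1)*(k + 5)).
So A=k + 2 and B=k + 5, with C=k - 1.
Set up (k + 2)·f(k+1) − (k + 4)·f(k) − (k - 1) = 0.
deg f ≤ 2 (via 1,1,1).
Match coefficients ⇒ f(k) = k*(k - 7)/12.
Certificate R = B(k−1)f/C = k*(k - 7)*(k + 4)/(12*(k - 1)) gives s_k = -k*(k - 7)/(2*(k + 2)*(k + 3)).
Verify: 6*(1 - k)/(k**3 + 9*k**2 + 26*k + 24) matches t_k.

Yes. s_k = -k*(k - 7)/(2*(k + 2)*(k + 3)).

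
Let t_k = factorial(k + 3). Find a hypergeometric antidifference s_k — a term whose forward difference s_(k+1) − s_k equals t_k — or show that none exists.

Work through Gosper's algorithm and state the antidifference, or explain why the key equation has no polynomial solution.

Step 1: r(k) = k + 4.
Normal form (A,B,C) = (k + 4, 1, 1).
Need (k + 4)·f(k+1) − (1)·f(k) = 1.
Degrees (1,0,0) ⇒ d ≤ -1.
Negative degree bound (-1): no f exists, t_k not Gosper-summable.

no hypergeometric antidifference exists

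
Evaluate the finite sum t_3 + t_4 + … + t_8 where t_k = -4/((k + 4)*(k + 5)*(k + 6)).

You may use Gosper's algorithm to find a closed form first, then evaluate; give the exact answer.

t_(k+1)/t_k = (k + 4)/(k + 7).
Normal form (A,B,C) = (k + 4, k + 7, 1).
Key eq: (k + 4)·f(k+1) = (k + 6)·f(k) + (1).
Bound: deg f ≤ 2.
Match coefficients ⇒ f(k) = k*(k + 9)/40.
R(k) = B(k−1)·f(k)/C(k) = k*(k + 6)*(k + 9)/40; s_k = R·t_k = k*(-k - 9)/(10*(k + 4)*(k + 5)).
Verify: -4/(k**3 + 15*k**2 + 74*k + 120) matches t_k.
Sum = s_(9) − s_(3); s_(9) = -81/910, s_(3) = -9/140 ⇒ -9/364.

Σ = -9/364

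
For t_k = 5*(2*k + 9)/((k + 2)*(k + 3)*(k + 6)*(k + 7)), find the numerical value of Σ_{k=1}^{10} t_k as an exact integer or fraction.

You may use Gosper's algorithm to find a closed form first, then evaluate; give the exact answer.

t_(k+1)/t_k = (k + 2)*(k + 6)*(2*k + 11)/((k + 4)*(k + 8)*(2*k + 9)).
So A=k + 2 and B=k + 8, with C=k**3 + 27*k**2/2 + 121*k/2 + 90.
Need (k + 2)·f(k+1) − (k + 7)·f(k) = k**3 + 27*k**2/2 + 121*k/2 + 90.
From deg A=1, deg B=1, deg C=3: d=5.
Solve for f: f(k) = k*(k + 3)*(k + 4)*(k + 5)*(k + 8)/24 (degree 5 ≤ 5).
Certificate R = B(k−1)f/C = k*(k + 3)*(k + 7)*(k + 8)/(12*(2*k + 9)) gives s_k = 5*k*(k + 8)/(12*(k**2 + 8*k + 12)).
Δs = 5*(2*k + 9)/(k**4 + 18*k**3 + 113*k**2 + 288*k + 252), as required.
Telescoping: Σ = s_(11) − s_(1) = 1045/2652 − (5/28) = 1000/4641.

Σ = 1000/4641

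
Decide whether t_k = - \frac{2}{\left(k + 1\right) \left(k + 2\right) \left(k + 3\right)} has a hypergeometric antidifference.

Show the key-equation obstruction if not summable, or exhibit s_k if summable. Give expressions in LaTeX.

Yes. s_k = \frac{k \left(- k - 3\right)}{2 \left(k + 1\right) \left(k + 2\right)}.

Ratio r(k) = (k + 1)/(k + 4).
A = k + 1, B = k + 4, C = 1.
Set up (k + 1)·f(k+1) − (k + 3)·f(k) − (1) = 0.
Degrees (1,1,0) ⇒ d ≤ 2.
Coefficient equations give f(k) = k*(k + 3)/4.
Get s_k = R·t_k = k*(-k - 3)/(2*(k + 1)*(k + 2)) with R(k) = B(k−1)f(k)/C(k) = k*(k + 3)**2/4.
s_(k+1) − s_k = -2/(k**3 + 6*k**2 + 11*k + 6) = t_k.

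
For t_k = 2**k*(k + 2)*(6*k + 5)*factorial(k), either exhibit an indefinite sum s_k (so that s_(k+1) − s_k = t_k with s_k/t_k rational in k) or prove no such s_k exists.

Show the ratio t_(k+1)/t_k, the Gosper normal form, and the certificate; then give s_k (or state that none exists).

s_k = 2**k*(3*k + 4)*factorial(k)

Step 1: r(k) = 2*(k + 1)*(k + 3)*(6*k + 11)/((k + 2)*(6*k + 5)).
So A=2*k + 2 and B=1, with C=k**2 + 17*k/6 + 5/3.
Set up (2*k + 2)·f(k+1) − (1)·f(k) − (k**2 + 17*k/6 + 5/3) = 0.
Degrees (1,0,2) ⇒ d ≤ 1.
A polynomial solution: f(k) = (3*k + 4)/6.
R(k) = B(k−1)·f(k)/C(k) = (3*k + 4)/((k + 2)*(6*k + 5)); s_k = R·t_k = 2**k*(3*k + 4)*factorial(k).
Verify: 2**k*(k + 2)*(6*k + 5)*factorial(k) matches t_k.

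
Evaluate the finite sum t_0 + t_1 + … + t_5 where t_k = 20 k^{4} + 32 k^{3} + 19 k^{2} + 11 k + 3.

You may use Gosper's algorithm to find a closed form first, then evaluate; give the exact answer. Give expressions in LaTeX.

r(k) = (20*k**4 + 112*k**3 + 235*k**2 + 225*k + 85)/(20*k**4 + 32*k**3 + 19*k**2 + 11*k + 3) after simplifying.
Take A(k)=1, B(k)=1, C(k)=k**4 + 8*k**3/5 + 19*k**2/20 + 11*k/20 + 3/20.
Need (1)·f(k+1) − (1)·f(k) = k**4 + 8*k**3/5 + 19*k**2/20 + 11*k/20 + 3/20.
d = 5 from the (0,0,4) case.
Match coefficients ⇒ f(k) = k**2*(4*k**3 - 2*k**2 - 3*k + 4)/20.
R(k) = B(k−1)·f(k)/C(k) = k**2*(4*k**3 - 2*k**2 - 3*k + 4)/(20*k**4 + 32*k**3 + 19*k**2 + 11*k + 3); s_k = R·t_k = k**2*(4*k**3 - 2*k**2 - 3*k + 4).
Check: Δs_k = 20*k**4 + 32*k**3 + 19*k**2 + 11*k + 3. ✓
Sum = s_(6) − s_(0); s_(6) = 28008, s_(0) = 0 ⇒ 28008.

Σ = 28008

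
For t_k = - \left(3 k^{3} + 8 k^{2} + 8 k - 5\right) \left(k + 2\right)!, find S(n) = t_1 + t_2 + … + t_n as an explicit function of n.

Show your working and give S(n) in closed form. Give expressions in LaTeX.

The ratio is (3*k**4 + 26*k**3 + 84*k**2 + 113*k + 42)/(3*k**3 + 8*k**2 + 8*k - 5).
A = k + 3, B = 1, C = k**3 + 8*k**2/3 + 8*k/3 - 5/3.
f must satisfy (k + 3)·f(k+1) − (1)·f(k) = k**3 + 8*k**2/3 + 8*k/3 - 5/3.
Bound: deg f ≤ 2.
Coefficient equations give f(k) = (3*k**2 - 4*k - 1)/3.
Certificate R = B(k−1)f/C = (3*k**2 - 4*k - 1)/(3*k**3 + 8*k**2 + 8*k - 5) gives s_k = (-3*k**2 + 4*k + 1)*factorial(k + 2).
s_(k+1) − s_k = -(3*k**3 + 8*k**2 + 8*k - 5)*factorial(k + 2) = t_k.
Σ_(k=1)^n t_k = s_(n+1) − s_(1) = (-(3*n**2 + 2*n - 2)*factorial(n + 3)) − (12), i.e. -3*n**2*factorial(n + 3) - 2*n*factorial(n + 3) + 2*factorial(n + 3) - 12.

S(n) = - 3 n^{2} \left(n + 3\right)! - 2 n \left(n + 3\right)! + 2 \left(n + 3\right)! - 12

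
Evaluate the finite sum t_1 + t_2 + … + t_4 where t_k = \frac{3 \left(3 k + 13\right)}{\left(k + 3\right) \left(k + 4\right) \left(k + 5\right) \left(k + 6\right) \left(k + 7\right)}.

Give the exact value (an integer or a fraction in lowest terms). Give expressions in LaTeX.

Σ = 89/6160

t_(k+1)/t_k = (k + 3)*(3*k + 16)/((k + 8)*(3*k + 13)).
A = k + 3, B = k + 8, C = k + 13/3.
Need (k + 3)·f(k+1) − (k + 7)·f(k) = k + 13/3.
d = 4 from the (1,1,1) case.
A polynomial solution: f(k) = k*(k + 4)*(k**2 + 14*k + 63)/270.
Get s_k = R·t_k = k*(k**2 + 14*k + 63)/(30*(k**3 + 14*k**2 + 63*k + 90)) with R(k) = B(k−1)f(k)/C(k) = k*(k + 4)*(k + 7)*(k**2 + 14*k + 63)/(90*(3*k + 13)).
s_(k+1) − s_k = 3*(3*k + 13)/(k**5 + 25*k**4 + 245*k**3 + 1175*k**2 + 2754*k + 2520) = t_k.
Evaluate s at k=5 and k=1: 79/2640 and 13/840; difference 89/6160.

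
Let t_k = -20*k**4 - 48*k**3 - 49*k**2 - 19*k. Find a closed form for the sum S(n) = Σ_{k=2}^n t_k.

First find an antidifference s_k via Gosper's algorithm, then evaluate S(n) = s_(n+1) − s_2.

S(n) = -4*n**5 - 22*n**4 - 47*n**3 - 46*n**2 - 17*n + 136

Ratio r(k) = (20*k**4 + 128*k**3 + 313*k**2 + 341*k + 136)/(k*(20*k**3 + 48*k**2 + 49*k + 19)).
So A=1 and B=1, with C=k**4 + 12*k**3/5 + 49*k**2/20 + 19*k/20.
Set up (1)·f(k+1) − (1)·f(k) − (k**4 + 12*k**3/5 + 49*k**2/20 + 19*k/20) = 0.
Bound: deg f ≤ 5.
Solving with deg f ≤ 5: f(k) = k*(k - 1)*(4*k**3 + 6*k**2 + 5*k + 2)/20.
R(k) = B(k−1)·f(k)/C(k) = (k - 1)*(4*k**3 + 6*k**2 + 5*k + 2)/(20*k**3 + 48*k**2 + 49*k + 19); s_k = R·t_k = k*(-4*k**4 - 2*k**3 + k**2 + 3*k + 2).
Δs = k*(-20*k**3 - 48*k**2 - 49*k - 19), as required.
Evaluate: s_(n+1) = n*(-4*n**4 - 22*n**3 - 47*n**2 - 46*n - 17); subtract s_(2) = -136 ⇒ S(n) = -4*n**5 - 22*n**4 - 47*n**3 - 46*n**2 - 17*n + 136.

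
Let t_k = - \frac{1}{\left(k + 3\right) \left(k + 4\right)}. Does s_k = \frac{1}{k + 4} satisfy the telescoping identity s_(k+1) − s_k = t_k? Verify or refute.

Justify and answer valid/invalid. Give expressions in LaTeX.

Invalid: residual \frac{2}{k^{3} + 12 k^{2} + 47 k + 60} ≠ 0.

s_(k+1) = 1/(k + 5)
s_(k+1) − s_k = -1/((k + 4)*(k + 5))
(s_(k+1) − s_k) − t_k = 2/(k**3 + 12*k**2 + 47*k + 60)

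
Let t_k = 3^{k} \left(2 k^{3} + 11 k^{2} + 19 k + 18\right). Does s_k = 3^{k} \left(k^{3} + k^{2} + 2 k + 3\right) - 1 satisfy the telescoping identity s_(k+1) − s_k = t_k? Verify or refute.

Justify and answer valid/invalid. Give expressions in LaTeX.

s_(k+1) = 3**(k + 1)*(2*k + (k + 1)**3 + (k + 1)**2 + 5) - 1
s_(k+1) − s_k = 3**k*(2*k**3 + 11*k**2 + 19*k + 18)
(s_(k+1) − s_k) − t_k = 0

valid (s_(k+1) − s_k reduces to t_k)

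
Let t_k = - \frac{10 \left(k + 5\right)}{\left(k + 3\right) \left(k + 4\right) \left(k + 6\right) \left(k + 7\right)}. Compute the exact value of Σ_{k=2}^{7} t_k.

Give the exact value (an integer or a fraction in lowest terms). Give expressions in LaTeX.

Ratio r(k) = (k + 3)*(k + 6)**2/((k + 5)**2*(k + 8)).
So A=k + 3 and B=k + 8, with C=k**2 + 10*k + 25.
Set up (k + 3)·f(k+1) − (k + 7)·f(k) − (k**2 + 10*k + 25) = 0.
From deg A=1, deg B=1, deg C=2: d=4.
Coefficient equations give f(k) = k*(k + 4)*(k + 5)*(k + 9)/36.
So s_k = (B(k−1)f/C)·t_k = (k*(k + 4)*(k + 7)*(k + 9)/(36*(k + 5)))·t_k = 5*k*(-k - 9)/(18*(k**2 + 9*k + 18)).
Verify: 10*(-k - 5)/(k**4 + 20*k**3 + 145*k**2 + 450*k + 504) matches t_k.
Sum = s_(8) − s_(2); s_(8) = -170/693, s_(2) = -11/72 ⇒ -57/616.

Σ = -57/616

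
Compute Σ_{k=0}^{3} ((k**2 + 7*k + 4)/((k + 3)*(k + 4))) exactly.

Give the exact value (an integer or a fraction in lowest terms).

Ratio r(k) = (k + 3)*(7*k + (k + 1)**2 + 11)/((k + 5)*(k**2 + 7*k + 4)).
Take A(k)=k + 3, B(k)=k + 5, C(k)=k**2 + 7*k + 4.
f must satisfy (k + 3)·f(k+1) − (k + 4)·f(k) = k**2 + 7*k + 4.
deg f ≤ 2 (via 1,1,2).
Solve for f: f(k) = k*(3*k + 1)/3 (degree 2 ≤ 2).
So s_k = (B(k−1)f/C)·t_k = (k*(k + 4)*(3*k + 1)/(3*(k**2 + 7*k + 4)))·t_k = k*(3*k + 1)/(3*(k + 3)).
s_(k+1) − s_k = (k**2 + 7*k + 4)/(k**2 + 7*k + 12) = t_k.
Σ_(k=0)^(3) t_k = s_(4) − s_(0) = 52/21 − (0) = 52/21.

Σ = 52/21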